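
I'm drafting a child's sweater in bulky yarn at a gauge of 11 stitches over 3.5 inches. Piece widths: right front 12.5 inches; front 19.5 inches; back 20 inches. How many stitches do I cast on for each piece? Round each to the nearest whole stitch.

right front 39; front 61; back 63.

Rate = 11/3.5 = 3.143 sts per in.
right front: 12.5 × 3.143 = 39.29 → 39.
front: 19.5 × 3.143 = 61.29 → 61.
back: 20 × 3.143 = 62.86 → 63.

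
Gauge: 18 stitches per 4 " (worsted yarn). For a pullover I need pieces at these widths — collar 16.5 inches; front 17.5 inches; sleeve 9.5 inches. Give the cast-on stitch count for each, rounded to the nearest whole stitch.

Rate = 18/4 = 4.5 sts per in.
collar: 16.5 × 4.5 = 74.25 → 74.
front: 17.5 × 4.5 = 78.75 → 79.
sleeve: 9.5 × 4.5 = 42.75 → 43.

collar 74; front 79; sleeve 43.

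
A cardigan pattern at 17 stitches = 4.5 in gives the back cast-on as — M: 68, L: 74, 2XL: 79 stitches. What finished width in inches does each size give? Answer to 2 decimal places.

M 18.00 inches; L 19.59 inches; 2XL 20.91 inches.

17/4.5 = 3.778 sts per in.
M: 68 / 3.778 = 18.000 → 18.00 in.
L: 74 / 3.778 = 19.588 → 19.59 in.
2XL: 79 / 3.778 = 20.912 → 20.91 in.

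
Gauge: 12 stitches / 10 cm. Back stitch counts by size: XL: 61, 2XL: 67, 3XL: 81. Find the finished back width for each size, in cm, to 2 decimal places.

XL 50.83 cm; 2XL 55.83 cm; 3XL 67.50 cm.

12/10 = 1.2 sts per cm.
XL: 61 / 1.2 = 50.833 → 50.83 cm.
2XL: 67 / 1.2 = 55.833 → 55.83 cm.
3XL: 81 / 1.2 = 67.500 → 67.50 cm.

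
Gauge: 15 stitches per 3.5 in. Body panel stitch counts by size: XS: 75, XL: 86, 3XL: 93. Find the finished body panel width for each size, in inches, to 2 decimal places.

XS 17.50 inches; XL 20.07 inches; 3XL 21.70 inches.

15/3.5 = 4.286 sts per in.
XS: 75 / 4.286 = 17.500 → 17.50 in.
XL: 86 / 4.286 = 20.067 → 20.07 in.
3XL: 93 / 4.286 = 21.700 → 21.70 in.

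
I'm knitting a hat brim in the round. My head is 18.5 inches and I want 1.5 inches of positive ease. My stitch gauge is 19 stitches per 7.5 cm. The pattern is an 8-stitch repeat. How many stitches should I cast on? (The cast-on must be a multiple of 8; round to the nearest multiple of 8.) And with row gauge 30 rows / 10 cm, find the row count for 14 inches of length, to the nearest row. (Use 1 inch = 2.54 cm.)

Cast on 128 stitches; work 107 rows.

Finished = 18.5 + 1.5 = 20 inches.
20 inches × 2.54 = 50.80 cm.
19/7.5 = 2.533 sts per cm; 50.80 × 2.533 = 128.69 sts.
Nearest multiple of 8 → 128.
14 inches = 35.56 cm; × 3 = 106.68 → 107 rows.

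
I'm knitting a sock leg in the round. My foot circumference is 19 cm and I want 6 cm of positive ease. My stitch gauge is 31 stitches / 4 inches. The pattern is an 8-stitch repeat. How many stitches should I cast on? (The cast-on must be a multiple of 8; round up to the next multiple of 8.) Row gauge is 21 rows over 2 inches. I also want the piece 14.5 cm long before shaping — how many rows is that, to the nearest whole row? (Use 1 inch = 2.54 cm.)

Cast on 80 stitches; work 60 rows.

Finished = 19 + 6 = 25 cm.
25 cm × 1/2.54 = 9.84 inches.
31/4 = 7.75 sts per in; 9.84 × 7.75 = 76.28 sts.
Next multiple of 8 → 80.
14.5 cm = 5.71 inches; × 10.5 = 59.94 → 60 rows.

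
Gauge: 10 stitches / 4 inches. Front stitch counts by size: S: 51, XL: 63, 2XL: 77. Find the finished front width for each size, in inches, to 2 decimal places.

S 20.40 inches; XL 25.20 inches; 2XL 30.80 inches.

10/4 = 2.5 sts per in.
S: 51 / 2.5 = 20.400 → 20.40 in.
XL: 63 / 2.5 = 25.200 → 25.20 in.
2XL: 77 / 2.5 = 30.800 → 30.80 in.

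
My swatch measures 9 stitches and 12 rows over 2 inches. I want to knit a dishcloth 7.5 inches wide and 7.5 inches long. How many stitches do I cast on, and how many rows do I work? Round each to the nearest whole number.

Stitch gauge = 9/2 = 4.5 sts/in; 7.5 × 4.5 = 33.75 → 34 sts.
Row gauge = 12/2 = 6 rows/in; 7.5 × 6 = 45.00 → 45 rows.

Cast on 34 stitches and work 45 rows.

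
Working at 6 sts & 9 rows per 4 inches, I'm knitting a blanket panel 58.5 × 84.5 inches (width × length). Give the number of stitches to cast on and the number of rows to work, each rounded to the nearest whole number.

Cast on 88 stitches and work 190 rows.

Stitch gauge = 6/4 = 1.5 sts/in; 58.5 × 1.5 = 87.75 → 88 sts.
Row gauge = 9/4 = 2.25 rows/in; 84.5 × 2.25 = 190.12 → 190 rows.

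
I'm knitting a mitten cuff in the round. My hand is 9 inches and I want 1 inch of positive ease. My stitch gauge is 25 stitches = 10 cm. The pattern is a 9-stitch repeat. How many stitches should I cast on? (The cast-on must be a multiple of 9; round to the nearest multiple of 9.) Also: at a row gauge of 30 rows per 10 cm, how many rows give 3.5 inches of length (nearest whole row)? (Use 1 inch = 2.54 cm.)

Finished = 9 + 1 = 10 inches.
10 inches × 2.54 = 25.40 cm.
25/10 = 2.5 sts per cm; 25.40 × 2.5 = 63.50 sts.
Nearest multiple of 9 → 63.
3.5 inches = 8.89 cm; × 3 = 26.67 → 27 rows.

Cast on 63 stitches; work 27 rows.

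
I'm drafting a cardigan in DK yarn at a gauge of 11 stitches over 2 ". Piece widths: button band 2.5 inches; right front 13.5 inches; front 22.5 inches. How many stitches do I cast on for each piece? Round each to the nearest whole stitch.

button band 14; right front 74; front 124.

Rate = 11/2 = 5.5 sts per in.
button band: 2.5 × 5.5 = 13.75 → 14.
right front: 13.5 × 5.5 = 74.25 → 74.
front: 22.5 × 5.5 = 123.75 → 124.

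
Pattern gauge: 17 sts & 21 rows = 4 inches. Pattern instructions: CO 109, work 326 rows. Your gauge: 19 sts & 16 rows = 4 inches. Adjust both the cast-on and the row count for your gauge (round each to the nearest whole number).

Stitches: 109 × 19/17 = 121.82 → 122.
Rows: 326 × 16/21 = 248.38 → 248.

Cast on 122 stitches; work 248 rows.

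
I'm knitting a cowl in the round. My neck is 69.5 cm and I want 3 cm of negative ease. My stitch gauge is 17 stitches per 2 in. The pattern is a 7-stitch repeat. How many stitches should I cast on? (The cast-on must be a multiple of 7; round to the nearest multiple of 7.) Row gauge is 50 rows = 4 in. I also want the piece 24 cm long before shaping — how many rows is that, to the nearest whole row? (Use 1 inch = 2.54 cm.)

Finished = 69.5 − 3 = 66.5 cm.
66.5 cm × 1/2.54 = 26.18 inches.
17/2 = 8.5 sts per in; 26.18 × 8.5 = 222.54 sts.
Nearest multiple of 7 → 224.
24 cm = 9.45 inches; × 12.5 = 118.11 → 118 rows.

Cast on 224 stitches; work 118 rows.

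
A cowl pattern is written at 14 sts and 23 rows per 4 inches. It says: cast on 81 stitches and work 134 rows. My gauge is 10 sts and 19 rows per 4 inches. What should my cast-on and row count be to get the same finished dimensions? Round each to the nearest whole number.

Cast on 58 stitches; work 111 rows.

Stitches: 81 × 10/14 = 57.86 → 58.
Rows: 134 × 19/23 = 110.70 → 111.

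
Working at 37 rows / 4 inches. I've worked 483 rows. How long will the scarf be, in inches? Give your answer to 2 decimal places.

52.22 inches.

37 rows / 4 inch = 9.25 rows per inch.
483 / 9.25 = 52.216 inches.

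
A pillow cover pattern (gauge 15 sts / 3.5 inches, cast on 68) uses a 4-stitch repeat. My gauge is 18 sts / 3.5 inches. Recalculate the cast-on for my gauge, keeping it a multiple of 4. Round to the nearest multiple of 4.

68 × 18 / 15 = 81.60.
Nearest multiple of 4: 80.

CO 80 sts.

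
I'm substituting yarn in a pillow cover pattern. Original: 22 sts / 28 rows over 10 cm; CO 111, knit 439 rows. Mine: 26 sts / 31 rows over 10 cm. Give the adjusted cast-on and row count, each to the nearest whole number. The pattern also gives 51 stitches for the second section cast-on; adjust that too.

Cast on 131 stitches; work 486 rows; second section cast-on 60 stitches.

Stitches: 111 × 26/22 = 131.18 → 131.
Rows: 439 × 31/28 = 486.04 → 486.
second section cast-on: 51 × 26/22 = 60.27 → 60.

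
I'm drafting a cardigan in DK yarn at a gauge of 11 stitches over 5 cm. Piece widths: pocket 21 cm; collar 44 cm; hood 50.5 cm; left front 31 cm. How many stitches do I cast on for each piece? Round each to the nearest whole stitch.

Rate = 11/5 = 2.2 sts per cm.
pocket: 21 × 2.2 = 46.20 → 46.
collar: 44 × 2.2 = 96.80 → 97.
hood: 50.5 × 2.2 = 111.10 → 111.
left front: 31 × 2.2 = 68.20 → 68.

pocket 46; collar 97; hood 111; left front 68.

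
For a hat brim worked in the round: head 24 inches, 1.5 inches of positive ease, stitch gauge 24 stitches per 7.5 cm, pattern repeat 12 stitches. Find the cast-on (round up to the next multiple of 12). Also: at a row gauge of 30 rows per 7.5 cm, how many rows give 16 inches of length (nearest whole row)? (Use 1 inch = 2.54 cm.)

Cast on 216 stitches; work 163 rows.

Finished = 24 + 1.5 = 25.5 inches.
25.5 inches × 2.54 = 64.77 cm.
24/7.5 = 3.2 sts per cm; 64.77 × 3.2 = 207.26 sts.
Next multiple of 12 → 216.
16 inches = 40.64 cm; × 4 = 162.56 → 163 rows.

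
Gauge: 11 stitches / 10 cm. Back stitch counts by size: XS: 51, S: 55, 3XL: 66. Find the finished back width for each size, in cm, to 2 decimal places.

XS 46.36 cm; S 50.00 cm; 3XL 60.00 cm.

11/10 = 1.1 sts per cm.
XS: 51 / 1.1 = 46.364 → 46.36 cm.
S: 55 / 1.1 = 50.000 → 50.00 cm.
3XL: 66 / 1.1 = 60.000 → 60.00 cm.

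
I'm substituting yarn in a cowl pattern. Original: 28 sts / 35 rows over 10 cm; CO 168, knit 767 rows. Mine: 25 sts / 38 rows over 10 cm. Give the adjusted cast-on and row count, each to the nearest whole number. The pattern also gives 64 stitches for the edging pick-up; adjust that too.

Cast on 150 stitches; work 833 rows; edging pick-up 57 stitches.

Stitches: 168 × 25/28 = 150.00 → 150.
Rows: 767 × 38/35 = 832.74 → 833.
edging pick-up: 64 × 25/28 = 57.14 → 57.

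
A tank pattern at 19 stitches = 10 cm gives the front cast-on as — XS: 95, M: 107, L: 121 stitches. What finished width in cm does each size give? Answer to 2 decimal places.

19/10 = 1.9 sts per cm.
XS: 95 / 1.9 = 50.000 → 50.00 cm.
M: 107 / 1.9 = 56.316 → 56.32 cm.
L: 121 / 1.9 = 63.684 → 63.68 cm.

XS 50.00 cm; M 56.32 cm; L 63.68 cm.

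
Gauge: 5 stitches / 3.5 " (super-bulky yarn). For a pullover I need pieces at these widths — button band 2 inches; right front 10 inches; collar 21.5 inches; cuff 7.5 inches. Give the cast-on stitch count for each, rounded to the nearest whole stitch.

button band 3; right front 14; collar 31; cuff 11.

Rate = 5/3.5 = 1.429 sts per in.
button band: 2 × 1.429 = 2.86 → 3.
right front: 10 × 1.429 = 14.29 → 14.
collar: 21.5 × 1.429 = 30.71 → 31.
cuff: 7.5 × 1.429 = 10.71 → 11.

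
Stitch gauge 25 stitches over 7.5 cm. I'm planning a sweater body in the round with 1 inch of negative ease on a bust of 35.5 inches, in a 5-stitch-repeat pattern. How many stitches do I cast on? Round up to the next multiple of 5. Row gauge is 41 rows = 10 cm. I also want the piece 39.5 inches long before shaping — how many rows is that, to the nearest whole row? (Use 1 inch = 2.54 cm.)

Cast on 295 stitches; work 411 rows.

Finished = 35.5 − 1 = 34.5 inches.
34.5 inches × 2.54 = 87.63 cm.
25/7.5 = 3.333 sts per cm; 87.63 × 3.333 = 292.10 sts.
Next multiple of 5 → 295.
39.5 inches = 100.33 cm; × 4.1 = 411.35 → 411 rows.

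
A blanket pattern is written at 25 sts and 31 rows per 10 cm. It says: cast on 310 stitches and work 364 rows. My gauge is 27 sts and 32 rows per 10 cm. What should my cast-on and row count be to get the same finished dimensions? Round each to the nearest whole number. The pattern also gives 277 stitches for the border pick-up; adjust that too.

Cast on 335 stitches; work 376 rows; border pick-up 299 stitches.

Stitches: 310 × 27/25 = 334.80 → 335.
Rows: 364 × 32/31 = 375.74 → 376.
border pick-up: 277 × 27/25 = 299.16 → 299.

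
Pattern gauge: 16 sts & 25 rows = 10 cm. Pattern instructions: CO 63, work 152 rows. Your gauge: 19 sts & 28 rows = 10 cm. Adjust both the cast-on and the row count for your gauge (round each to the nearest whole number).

Cast on 75 stitches; work 170 rows.

Stitches: 63 × 19/16 = 74.81 → 75.
Rows: 152 × 28/25 = 170.24 → 170.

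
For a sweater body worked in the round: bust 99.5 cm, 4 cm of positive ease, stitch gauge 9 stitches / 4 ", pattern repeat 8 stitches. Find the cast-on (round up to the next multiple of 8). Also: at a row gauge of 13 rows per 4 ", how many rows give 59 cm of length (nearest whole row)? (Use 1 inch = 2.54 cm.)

Cast on 96 stitches; work 75 rows.

Finished = 99.5 + 4 = 103.5 cm.
103.5 cm × 1/2.54 = 40.75 inches.
9/4 = 2.25 sts per in; 40.75 × 2.25 = 91.68 sts.
Next multiple of 8 → 96.
59 cm = 23.23 inches; × 3.25 = 75.49 → 75 rows.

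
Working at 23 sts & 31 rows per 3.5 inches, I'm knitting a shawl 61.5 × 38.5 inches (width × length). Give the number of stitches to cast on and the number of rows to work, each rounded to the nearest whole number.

Stitch gauge = 23/3.5 = 6.571 sts/in; 61.5 × 6.571 = 404.14 → 404 sts.
Row gauge = 31/3.5 = 8.857 rows/in; 38.5 × 8.857 = 341.00 → 341 rows.

Cast on 404 stitches and work 341 rows.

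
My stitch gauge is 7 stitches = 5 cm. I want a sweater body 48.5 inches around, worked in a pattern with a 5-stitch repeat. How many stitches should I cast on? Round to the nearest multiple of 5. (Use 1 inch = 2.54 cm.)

48.5 in = 48.5 × 2.54 = 123.19 cm.
7 / 5 = 1.4 sts/cm.
123.19 × 1.4 = 172.47 sts.
→ 170.

CO 170 sts.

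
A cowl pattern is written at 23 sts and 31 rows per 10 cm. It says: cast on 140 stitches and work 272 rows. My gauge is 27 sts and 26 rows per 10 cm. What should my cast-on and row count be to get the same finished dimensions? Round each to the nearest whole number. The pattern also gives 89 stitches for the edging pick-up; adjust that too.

Cast on 164 stitches; work 228 rows; edging pick-up 104 stitches.

Stitches: 140 × 27/23 = 164.35 → 164.
Rows: 272 × 26/31 = 228.13 → 228.
edging pick-up: 89 × 27/23 = 104.48 → 104.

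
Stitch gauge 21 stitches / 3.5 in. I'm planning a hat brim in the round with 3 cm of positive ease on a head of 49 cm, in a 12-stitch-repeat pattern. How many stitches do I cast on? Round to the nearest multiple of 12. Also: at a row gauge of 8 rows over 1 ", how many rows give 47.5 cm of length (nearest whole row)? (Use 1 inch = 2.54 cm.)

Finished = 49 + 3 = 52 cm.
52 cm × 1/2.54 = 20.47 inches.
21/3.5 = 6 sts per in; 20.47 × 6 = 122.83 sts.
Nearest multiple of 12 → 120.
47.5 cm = 18.70 inches; × 8 = 149.61 → 150 rows.

Cast on 120 stitches; work 150 rows.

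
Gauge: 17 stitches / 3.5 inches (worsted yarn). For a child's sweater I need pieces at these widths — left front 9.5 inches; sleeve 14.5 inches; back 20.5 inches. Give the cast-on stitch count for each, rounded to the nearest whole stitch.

Rate = 17/3.5 = 4.857 sts per in.
left front: 9.5 × 4.857 = 46.14 → 46.
sleeve: 14.5 × 4.857 = 70.43 → 70.
back: 20.5 × 4.857 = 99.57 → 100.

left front 46; sleeve 70; back 100.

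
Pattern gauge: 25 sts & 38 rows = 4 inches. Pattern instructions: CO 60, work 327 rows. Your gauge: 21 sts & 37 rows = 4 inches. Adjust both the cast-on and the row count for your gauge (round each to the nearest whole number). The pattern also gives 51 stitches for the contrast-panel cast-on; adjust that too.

Stitches: 60 × 21/25 = 50.40 → 50.
Rows: 327 × 37/38 = 318.39 → 318.
contrast-panel cast-on: 51 × 21/25 = 42.84 → 43.

Cast on 50 stitches; work 318 rows; contrast-panel cast-on 43 stitches.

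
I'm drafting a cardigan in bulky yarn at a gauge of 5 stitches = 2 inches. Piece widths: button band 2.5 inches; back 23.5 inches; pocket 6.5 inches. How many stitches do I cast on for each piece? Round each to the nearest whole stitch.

button band 6; back 59; pocket 16.

Rate = 5/2 = 2.5 sts per in.
button band: 2.5 × 2.5 = 6.25 → 6.
back: 23.5 × 2.5 = 58.75 → 59.
pocket: 6.5 × 2.5 = 16.25 → 16.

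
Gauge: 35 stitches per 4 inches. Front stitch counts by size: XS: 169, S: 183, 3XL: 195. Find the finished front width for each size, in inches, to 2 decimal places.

XS 19.31 inches; S 20.91 inches; 3XL 22.29 inches.

35/4 = 8.75 sts per in.
XS: 169 / 8.75 = 19.314 → 19.31 in.
S: 183 / 8.75 = 20.914 → 20.91 in.
3XL: 195 / 8.75 = 22.286 → 22.29 in.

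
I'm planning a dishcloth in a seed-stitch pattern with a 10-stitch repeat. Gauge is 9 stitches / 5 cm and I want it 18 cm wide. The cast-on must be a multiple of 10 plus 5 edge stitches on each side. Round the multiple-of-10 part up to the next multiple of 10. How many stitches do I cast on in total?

9 / 5 = 1.8 sts per cm.
18 × 1.8 = 32.40 sts.
Less 10 edge sts → 22.40 for the repeat.
Next multiple of 10: 30.
Add back 10 edge sts → 40.

40 stitches.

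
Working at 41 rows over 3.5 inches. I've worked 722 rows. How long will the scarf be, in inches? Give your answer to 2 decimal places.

61.63 inches.

41 rows / 3.5 inch = 11.714 rows per inch.
722 / 11.714 = 61.634 inches.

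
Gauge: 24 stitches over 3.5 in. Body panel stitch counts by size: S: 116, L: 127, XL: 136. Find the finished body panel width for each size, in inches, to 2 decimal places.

24/3.5 = 6.857 sts per in.
S: 116 / 6.857 = 16.917 → 16.92 in.
L: 127 / 6.857 = 18.521 → 18.52 in.
XL: 136 / 6.857 = 19.833 → 19.83 in.

S 16.92 inches; L 18.52 inches; XL 19.83 inches.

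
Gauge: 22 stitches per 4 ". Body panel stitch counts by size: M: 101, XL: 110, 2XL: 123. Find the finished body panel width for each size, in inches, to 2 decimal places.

M 18.36 inches; XL 20.00 inches; 2XL 22.36 inches.

22/4 = 5.5 sts per in.
M: 101 / 5.5 = 18.364 → 18.36 in.
XL: 110 / 5.5 = 20.000 → 20.00 in.
2XL: 123 / 5.5 = 22.364 → 22.36 in.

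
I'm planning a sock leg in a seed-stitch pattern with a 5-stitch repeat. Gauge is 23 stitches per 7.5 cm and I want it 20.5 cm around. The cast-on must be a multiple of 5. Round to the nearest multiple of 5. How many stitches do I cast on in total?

CO 65 sts.

23 / 7.5 = 3.067 sts per cm.
20.5 × 3.067 = 62.87 sts.
Nearest multiple of 5: 65.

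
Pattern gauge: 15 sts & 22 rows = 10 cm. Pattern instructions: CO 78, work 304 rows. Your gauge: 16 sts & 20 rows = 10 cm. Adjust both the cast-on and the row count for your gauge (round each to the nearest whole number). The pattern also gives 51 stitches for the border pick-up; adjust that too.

Stitches: 78 × 16/15 = 83.20 → 83.
Rows: 304 × 20/22 = 276.36 → 276.
border pick-up: 51 × 16/15 = 54.40 → 54.

Cast on 83 stitches; work 276 rows; border pick-up 54 stitches.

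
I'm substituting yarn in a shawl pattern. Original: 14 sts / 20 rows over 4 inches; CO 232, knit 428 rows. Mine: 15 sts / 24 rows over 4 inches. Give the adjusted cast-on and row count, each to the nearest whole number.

Cast on 249 stitches; work 514 rows.

Stitches: 232 × 15/14 = 248.57 → 249.
Rows: 428 × 24/20 = 513.60 → 514.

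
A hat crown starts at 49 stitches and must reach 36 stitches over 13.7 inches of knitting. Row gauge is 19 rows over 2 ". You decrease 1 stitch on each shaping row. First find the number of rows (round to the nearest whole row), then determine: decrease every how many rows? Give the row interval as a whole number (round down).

Rows = 13.7 × 9.5 = 130.2 → 130 rows.
Stitches to remove: 13 → 13 shaping rows (at 1 st each).
130 / 13 = 10.00 → every 10 rows.

Decrease every 10th row.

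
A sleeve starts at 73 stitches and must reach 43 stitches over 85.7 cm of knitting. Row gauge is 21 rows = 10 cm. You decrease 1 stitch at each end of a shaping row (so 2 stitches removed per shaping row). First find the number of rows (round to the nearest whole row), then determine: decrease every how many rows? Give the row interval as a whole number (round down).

Decrease every 12th row.

Rows = 85.7 × 2.1 = 180.0 → 180 rows.
Stitches to remove: 30 → 15 shaping rows (at 2 st each).
180 / 15 = 12.00 → every 12 rows.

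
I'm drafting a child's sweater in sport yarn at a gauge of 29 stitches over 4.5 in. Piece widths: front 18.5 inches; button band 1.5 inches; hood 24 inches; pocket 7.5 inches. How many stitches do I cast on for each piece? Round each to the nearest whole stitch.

Rate = 29/4.5 = 6.444 sts per in.
front: 18.5 × 6.444 = 119.22 → 119.
button band: 1.5 × 6.444 = 9.67 → 10.
hood: 24 × 6.444 = 154.67 → 155.
pocket: 7.5 × 6.444 = 48.33 → 48.

front 119; button band 10; hood 155; pocket 48.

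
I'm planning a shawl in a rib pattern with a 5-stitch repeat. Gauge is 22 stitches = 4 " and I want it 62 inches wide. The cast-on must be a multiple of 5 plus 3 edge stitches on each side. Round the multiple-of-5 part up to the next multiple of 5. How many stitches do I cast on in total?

22 / 4 = 5.5 sts per inch.
62 × 5.5 = 341.00 sts.
Less 6 edge sts → 335.00 for the repeat.
Next multiple of 5: 335.
Add back 6 edge sts → 341.

CO 341 sts.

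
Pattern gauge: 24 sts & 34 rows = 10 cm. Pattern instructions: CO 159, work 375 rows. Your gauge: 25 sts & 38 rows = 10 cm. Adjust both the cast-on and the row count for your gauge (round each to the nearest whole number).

Cast on 166 stitches; work 419 rows.

Stitches: 159 × 25/24 = 165.62 → 166.
Rows: 375 × 38/34 = 419.12 → 419.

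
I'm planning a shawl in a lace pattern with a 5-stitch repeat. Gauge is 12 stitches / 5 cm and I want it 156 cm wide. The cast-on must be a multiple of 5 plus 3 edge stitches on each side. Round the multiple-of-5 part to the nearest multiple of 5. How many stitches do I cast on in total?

12 / 5 = 2.4 sts per cm.
156 × 2.4 = 374.40 sts.
Less 6 edge sts → 368.40 for the repeat.
Nearest multiple of 5: 370.
Add back 6 edge sts → 376.

376 stitches.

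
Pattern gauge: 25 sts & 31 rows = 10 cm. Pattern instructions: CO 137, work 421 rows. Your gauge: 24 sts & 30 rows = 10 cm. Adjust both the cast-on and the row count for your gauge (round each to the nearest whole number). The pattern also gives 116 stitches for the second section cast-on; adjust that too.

Stitches: 137 × 24/25 = 131.52 → 132.
Rows: 421 × 30/31 = 407.42 → 407.
second section cast-on: 116 × 24/25 = 111.36 → 111.

Cast on 132 stitches; work 407 rows; second section cast-on 111 stitches.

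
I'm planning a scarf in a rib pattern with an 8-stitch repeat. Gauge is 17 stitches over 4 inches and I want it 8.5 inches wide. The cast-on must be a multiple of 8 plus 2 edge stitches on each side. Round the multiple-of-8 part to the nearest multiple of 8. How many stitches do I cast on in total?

36 stitches.

17 / 4 = 4.25 sts per inch.
8.5 × 4.25 = 36.12 sts.
Less 4 edge sts → 32.12 for the repeat.
Nearest multiple of 8: 32.
Add back 4 edge sts → 36.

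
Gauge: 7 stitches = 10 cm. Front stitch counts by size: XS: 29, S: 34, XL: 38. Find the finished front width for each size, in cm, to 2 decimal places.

XS 41.43 cm; S 48.57 cm; XL 54.29 cm.

7/10 = 0.7 sts per cm.
XS: 29 / 0.7 = 41.429 → 41.43 cm.
S: 34 / 0.7 = 48.571 → 48.57 cm.
XL: 38 / 0.7 = 54.286 → 54.29 cm.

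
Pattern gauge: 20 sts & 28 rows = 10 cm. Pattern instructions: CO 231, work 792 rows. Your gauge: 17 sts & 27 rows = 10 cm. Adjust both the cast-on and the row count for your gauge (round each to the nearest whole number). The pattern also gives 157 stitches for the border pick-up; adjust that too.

Cast on 196 stitches; work 764 rows; border pick-up 133 stitches.

Stitches: 231 × 17/20 = 196.35 → 196.
Rows: 792 × 27/28 = 763.71 → 764.
border pick-up: 157 × 17/20 = 133.45 → 133.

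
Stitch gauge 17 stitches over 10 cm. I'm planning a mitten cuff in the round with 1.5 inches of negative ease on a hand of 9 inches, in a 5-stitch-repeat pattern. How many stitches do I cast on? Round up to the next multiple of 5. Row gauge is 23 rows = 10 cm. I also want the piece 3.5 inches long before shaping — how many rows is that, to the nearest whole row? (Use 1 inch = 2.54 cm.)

Finished = 9 − 1.5 = 7.5 inches.
7.5 inches × 2.54 = 19.05 cm.
17/10 = 1.7 sts per cm; 19.05 × 1.7 = 32.38 sts.
Next multiple of 5 → 35.
3.5 inches = 8.89 cm; × 2.3 = 20.45 → 20 rows.

Cast on 35 stitches; work 20 rows.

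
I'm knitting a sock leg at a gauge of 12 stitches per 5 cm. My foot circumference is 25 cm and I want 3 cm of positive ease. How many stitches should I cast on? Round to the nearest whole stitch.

CO 67 sts.

Finished = 25 + 3 = 28 cm.
12 / 5 = 2.4 sts per cm.
28.00 × 2.4 = 67.20 sts.
→ 67 sts.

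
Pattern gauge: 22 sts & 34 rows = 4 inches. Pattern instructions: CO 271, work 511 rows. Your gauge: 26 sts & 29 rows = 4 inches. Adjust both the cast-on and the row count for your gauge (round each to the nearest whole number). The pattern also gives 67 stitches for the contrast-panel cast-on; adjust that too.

Cast on 320 stitches; work 436 rows; contrast-panel cast-on 79 stitches.

Stitches: 271 × 26/22 = 320.27 → 320.
Rows: 511 × 29/34 = 435.85 → 436.
contrast-panel cast-on: 67 × 26/22 = 79.18 → 79.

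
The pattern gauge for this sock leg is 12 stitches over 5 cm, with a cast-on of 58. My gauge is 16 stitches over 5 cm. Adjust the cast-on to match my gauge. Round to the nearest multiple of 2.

CO 78 sts.

Scale factor = 16 / 12 = 1.333.
58 × 16 / 12 = 77.33 sts.
→ 78 sts.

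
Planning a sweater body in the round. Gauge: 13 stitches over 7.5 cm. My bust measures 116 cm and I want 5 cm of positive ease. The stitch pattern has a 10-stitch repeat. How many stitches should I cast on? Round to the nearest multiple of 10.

210 stitches.

Finished = 116 + 5 = 121 cm.
13 / 7.5 = 1.733 sts/cm.
121 × 1.733 = 209.73 sts.
Nearest multiple of 10: 210.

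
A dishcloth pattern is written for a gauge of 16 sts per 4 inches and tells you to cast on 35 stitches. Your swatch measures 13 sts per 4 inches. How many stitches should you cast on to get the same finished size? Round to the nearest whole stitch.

Scale factor = 13 / 16 = 0.812.
35 × 13 / 16 = 28.44 sts.
→ 28 sts.

Cast on 28 stitches.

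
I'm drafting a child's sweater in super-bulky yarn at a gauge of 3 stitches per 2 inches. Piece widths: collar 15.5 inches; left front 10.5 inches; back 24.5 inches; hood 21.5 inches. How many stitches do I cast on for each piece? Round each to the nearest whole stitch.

Rate = 3/2 = 1.5 sts per in.
collar: 15.5 × 1.5 = 23.25 → 23.
left front: 10.5 × 1.5 = 15.75 → 16.
back: 24.5 × 1.5 = 36.75 → 37.
hood: 21.5 × 1.5 = 32.25 → 32.

collar 23; left front 16; back 37; hood 32.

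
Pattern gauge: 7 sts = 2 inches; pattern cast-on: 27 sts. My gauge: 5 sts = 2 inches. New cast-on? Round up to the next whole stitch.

Scale factor = 5 / 7 = 0.714.
27 × 5 / 7 = 19.29 sts.
→ 20 sts.

CO 20 sts.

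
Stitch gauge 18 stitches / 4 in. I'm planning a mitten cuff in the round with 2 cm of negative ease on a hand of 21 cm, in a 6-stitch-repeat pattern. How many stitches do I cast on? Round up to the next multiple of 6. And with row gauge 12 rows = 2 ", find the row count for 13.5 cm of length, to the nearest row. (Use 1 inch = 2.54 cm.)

Cast on 36 stitches; work 32 rows.

Finished = 21 − 2 = 19 cm.
19 cm × 1/2.54 = 7.48 inches.
18/4 = 4.5 sts per in; 7.48 × 4.5 = 33.66 sts.
Next multiple of 6 → 36.
13.5 cm = 5.31 inches; × 6 = 31.89 → 32 rows.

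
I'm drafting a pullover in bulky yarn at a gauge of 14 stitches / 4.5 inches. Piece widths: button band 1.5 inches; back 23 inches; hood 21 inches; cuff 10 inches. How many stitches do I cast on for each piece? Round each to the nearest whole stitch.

button band 5; back 72; hood 65; cuff 31.

Rate = 14/4.5 = 3.111 sts per in.
button band: 1.5 × 3.111 = 4.67 → 5.
back: 23 × 3.111 = 71.56 → 72.
hood: 21 × 3.111 = 65.33 → 65.
cuff: 10 × 3.111 = 31.11 → 31.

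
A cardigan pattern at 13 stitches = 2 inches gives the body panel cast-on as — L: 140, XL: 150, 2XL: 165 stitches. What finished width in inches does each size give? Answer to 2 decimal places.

13/2 = 6.5 sts per in.
L: 140 / 6.5 = 21.538 → 21.54 in.
XL: 150 / 6.5 = 23.077 → 23.08 in.
2XL: 165 / 6.5 = 25.385 → 25.38 in.

L 21.54 inches; XL 23.08 inches; 2XL 25.38 inches.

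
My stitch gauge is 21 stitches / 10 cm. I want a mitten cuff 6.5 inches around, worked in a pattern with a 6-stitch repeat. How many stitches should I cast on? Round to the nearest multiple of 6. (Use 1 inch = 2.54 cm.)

Cast on 36 stitches.

6.5 in = 6.5 × 2.54 = 16.51 cm.
21 / 10 = 2.1 sts/cm.
16.51 × 2.1 = 34.67 sts.
→ 36.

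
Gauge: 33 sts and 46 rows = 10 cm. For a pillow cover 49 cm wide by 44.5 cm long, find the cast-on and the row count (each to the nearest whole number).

Cast on 162 stitches and work 205 rows.

Stitch gauge = 33/10 = 3.3 sts/cm; 49 × 3.3 = 161.70 → 162 sts.
Row gauge = 46/10 = 4.6 rows/cm; 44.5 × 4.6 = 204.70 → 205 rows.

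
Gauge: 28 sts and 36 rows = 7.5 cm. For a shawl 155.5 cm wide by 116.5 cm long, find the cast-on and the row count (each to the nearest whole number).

Cast on 581 stitches and work 559 rows.

Stitch gauge = 28/7.5 = 3.733 sts/cm; 155.5 × 3.733 = 580.53 → 581 sts.
Row gauge = 36/7.5 = 4.8 rows/cm; 116.5 × 4.8 = 559.20 → 559 rows.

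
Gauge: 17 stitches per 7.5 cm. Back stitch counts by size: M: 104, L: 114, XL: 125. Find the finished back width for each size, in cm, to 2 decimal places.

M 45.88 cm; L 50.29 cm; XL 55.15 cm.

17/7.5 = 2.267 sts per cm.
M: 104 / 2.267 = 45.882 → 45.88 cm.
L: 114 / 2.267 = 50.294 → 50.29 cm.
XL: 125 / 2.267 = 55.147 → 55.15 cm.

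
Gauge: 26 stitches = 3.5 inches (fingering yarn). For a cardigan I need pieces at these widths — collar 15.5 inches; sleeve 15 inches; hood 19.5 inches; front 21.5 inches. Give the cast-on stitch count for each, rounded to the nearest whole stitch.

collar 115; sleeve 111; hood 145; front 160.

Rate = 26/3.5 = 7.429 sts per in.
collar: 15.5 × 7.429 = 115.14 → 115.
sleeve: 15 × 7.429 = 111.43 → 111.
hood: 19.5 × 7.429 = 144.86 → 145.
front: 21.5 × 7.429 = 159.71 → 160.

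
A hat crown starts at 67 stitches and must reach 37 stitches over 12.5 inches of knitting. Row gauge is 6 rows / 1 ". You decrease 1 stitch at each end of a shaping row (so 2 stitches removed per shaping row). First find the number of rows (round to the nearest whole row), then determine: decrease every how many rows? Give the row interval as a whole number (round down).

Decrease every 5th row.

Rows = 12.5 × 6 = 75.0 → 75 rows.
Stitches to remove: 30 → 15 shaping rows (at 2 st each).
75 / 15 = 5.00 → every 5 rows.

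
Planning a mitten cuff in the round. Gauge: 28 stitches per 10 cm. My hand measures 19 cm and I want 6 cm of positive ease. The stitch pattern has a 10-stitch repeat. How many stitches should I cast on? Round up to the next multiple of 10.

Finished = 19 + 6 = 25 cm.
28 / 10 = 2.8 sts/cm.
25 × 2.8 = 70.00 sts.
Next multiple of 10: 70.

CO 70 sts.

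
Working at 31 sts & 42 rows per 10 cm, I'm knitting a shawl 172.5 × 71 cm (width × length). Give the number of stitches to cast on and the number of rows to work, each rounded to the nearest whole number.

Stitch gauge = 31/10 = 3.1 sts/cm; 172.5 × 3.1 = 534.75 → 535 sts.
Row gauge = 42/10 = 4.2 rows/cm; 71 × 4.2 = 298.20 → 298 rows.

Cast on 535 stitches and work 298 rows.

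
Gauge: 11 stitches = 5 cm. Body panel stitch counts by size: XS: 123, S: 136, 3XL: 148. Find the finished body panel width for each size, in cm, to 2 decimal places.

XS 55.91 cm; S 61.82 cm; 3XL 67.27 cm.

11/5 = 2.2 sts per cm.
XS: 123 / 2.2 = 55.909 → 55.91 cm.
S: 136 / 2.2 = 61.818 → 61.82 cm.
3XL: 148 / 2.2 = 67.273 → 67.27 cm.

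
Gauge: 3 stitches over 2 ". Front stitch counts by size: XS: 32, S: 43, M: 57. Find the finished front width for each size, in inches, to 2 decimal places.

XS 21.33 inches; S 28.67 inches; M 38.00 inches.

3/2 = 1.5 sts per in.
XS: 32 / 1.5 = 21.333 → 21.33 in.
S: 43 / 1.5 = 28.667 → 28.67 in.
M: 57 / 1.5 = 38.000 → 38.00 in.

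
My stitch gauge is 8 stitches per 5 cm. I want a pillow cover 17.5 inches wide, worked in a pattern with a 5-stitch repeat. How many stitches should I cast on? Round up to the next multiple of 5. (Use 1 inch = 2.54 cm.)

CO 75 sts.

17.5 in = 17.5 × 2.54 = 44.45 cm.
8 / 5 = 1.6 sts/cm.
44.45 × 1.6 = 71.12 sts.
→ 75.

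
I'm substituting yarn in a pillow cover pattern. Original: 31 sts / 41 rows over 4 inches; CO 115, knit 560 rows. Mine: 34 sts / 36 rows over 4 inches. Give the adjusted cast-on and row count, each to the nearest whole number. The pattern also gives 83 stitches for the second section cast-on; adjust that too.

Cast on 126 stitches; work 492 rows; second section cast-on 91 stitches.

Stitches: 115 × 34/31 = 126.13 → 126.
Rows: 560 × 36/41 = 491.71 → 492.
second section cast-on: 83 × 34/31 = 91.03 → 91.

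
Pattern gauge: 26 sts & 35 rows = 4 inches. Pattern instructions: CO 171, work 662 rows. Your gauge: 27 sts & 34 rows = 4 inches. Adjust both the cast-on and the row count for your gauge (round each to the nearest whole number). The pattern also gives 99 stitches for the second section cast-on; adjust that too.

Cast on 178 stitches; work 643 rows; second section cast-on 103 stitches.

Stitches: 171 × 27/26 = 177.58 → 178.
Rows: 662 × 34/35 = 643.09 → 643.
second section cast-on: 99 × 27/26 = 102.81 → 103.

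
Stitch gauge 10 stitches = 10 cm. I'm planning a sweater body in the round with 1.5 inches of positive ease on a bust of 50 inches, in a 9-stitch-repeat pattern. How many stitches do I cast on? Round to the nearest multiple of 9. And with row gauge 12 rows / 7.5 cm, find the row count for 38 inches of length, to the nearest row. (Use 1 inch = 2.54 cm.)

Finished = 50 + 1.5 = 51.5 inches.
51.5 inches × 2.54 = 130.81 cm.
10/10 = 1 sts per cm; 130.81 × 1 = 130.81 sts.
Nearest multiple of 9 → 135.
38 inches = 96.52 cm; × 1.6 = 154.43 → 154 rows.

Cast on 135 stitches; work 154 rows.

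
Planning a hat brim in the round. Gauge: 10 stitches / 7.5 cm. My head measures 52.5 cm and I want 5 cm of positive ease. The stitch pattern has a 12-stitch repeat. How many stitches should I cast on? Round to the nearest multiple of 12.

Cast on 72 stitches.

Finished = 52.5 + 5 = 57.5 cm.
10 / 7.5 = 1.333 sts/cm.
57.5 × 1.333 = 76.67 sts.
Nearest multiple of 12: 72.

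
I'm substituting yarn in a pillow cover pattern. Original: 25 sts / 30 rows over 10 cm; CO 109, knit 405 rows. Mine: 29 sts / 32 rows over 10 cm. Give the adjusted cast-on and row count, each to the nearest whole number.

Stitches: 109 × 29/25 = 126.44 → 126.
Rows: 405 × 32/30 = 432.00 → 432.

Cast on 126 stitches; work 432 rows.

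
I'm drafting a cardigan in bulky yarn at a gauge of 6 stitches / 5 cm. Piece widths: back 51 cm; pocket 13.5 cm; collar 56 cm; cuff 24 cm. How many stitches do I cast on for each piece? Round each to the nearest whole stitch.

Rate = 6/5 = 1.2 sts per cm.
back: 51 × 1.2 = 61.20 → 61.
pocket: 13.5 × 1.2 = 16.20 → 16.
collar: 56 × 1.2 = 67.20 → 67.
cuff: 24 × 1.2 = 28.80 → 29.

back 61; pocket 16; collar 67; cuff 29.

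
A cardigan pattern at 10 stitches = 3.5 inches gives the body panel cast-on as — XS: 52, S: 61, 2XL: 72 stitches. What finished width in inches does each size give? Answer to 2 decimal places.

XS 18.20 inches; S 21.35 inches; 2XL 25.20 inches.

10/3.5 = 2.857 sts per in.
XS: 52 / 2.857 = 18.200 → 18.20 in.
S: 61 / 2.857 = 21.350 → 21.35 in.
2XL: 72 / 2.857 = 25.200 → 25.20 in.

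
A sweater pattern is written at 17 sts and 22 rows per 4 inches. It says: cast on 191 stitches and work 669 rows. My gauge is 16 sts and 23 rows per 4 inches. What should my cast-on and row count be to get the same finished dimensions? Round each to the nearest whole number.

Stitches: 191 × 16/17 = 179.76 → 180.
Rows: 669 × 23/22 = 699.41 → 699.

Cast on 180 stitches; work 699 rows.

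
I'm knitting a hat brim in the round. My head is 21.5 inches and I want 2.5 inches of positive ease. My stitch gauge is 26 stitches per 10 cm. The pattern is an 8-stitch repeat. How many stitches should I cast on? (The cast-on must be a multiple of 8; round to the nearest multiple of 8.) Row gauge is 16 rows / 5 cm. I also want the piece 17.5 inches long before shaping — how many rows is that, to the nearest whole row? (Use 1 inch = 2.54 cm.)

Cast on 160 stitches; work 142 rows.

Finished = 21.5 + 2.5 = 24 inches.
24 inches × 2.54 = 60.96 cm.
26/10 = 2.6 sts per cm; 60.96 × 2.6 = 158.50 sts.
Nearest multiple of 8 → 160.
17.5 inches = 44.45 cm; × 3.2 = 142.24 → 142 rows.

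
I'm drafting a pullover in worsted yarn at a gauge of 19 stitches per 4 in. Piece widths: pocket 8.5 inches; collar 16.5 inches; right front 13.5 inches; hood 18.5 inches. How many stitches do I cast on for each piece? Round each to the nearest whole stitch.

Rate = 19/4 = 4.75 sts per in.
pocket: 8.5 × 4.75 = 40.38 → 40.
collar: 16.5 × 4.75 = 78.38 → 78.
right front: 13.5 × 4.75 = 64.12 → 64.
hood: 18.5 × 4.75 = 87.88 → 88.

pocket 40; collar 78; right front 64; hood 88.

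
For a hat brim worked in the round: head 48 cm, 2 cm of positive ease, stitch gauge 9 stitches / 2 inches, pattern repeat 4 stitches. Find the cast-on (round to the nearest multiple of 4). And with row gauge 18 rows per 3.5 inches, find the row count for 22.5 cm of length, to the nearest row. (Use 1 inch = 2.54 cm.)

Finished = 48 + 2 = 50 cm.
50 cm × 1/2.54 = 19.69 inches.
9/2 = 4.5 sts per in; 19.69 × 4.5 = 88.58 sts.
Nearest multiple of 4 → 88.
22.5 cm = 8.86 inches; × 5.143 = 45.56 → 46 rows.

Cast on 88 stitches; work 46 rows.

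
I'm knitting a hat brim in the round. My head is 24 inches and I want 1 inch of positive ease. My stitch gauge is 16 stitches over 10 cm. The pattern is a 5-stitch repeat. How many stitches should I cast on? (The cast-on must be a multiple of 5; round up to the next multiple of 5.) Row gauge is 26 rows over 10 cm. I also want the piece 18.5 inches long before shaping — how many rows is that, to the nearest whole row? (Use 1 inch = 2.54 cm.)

Finished = 24 + 1 = 25 inches.
25 inches × 2.54 = 63.50 cm.
16/10 = 1.6 sts per cm; 63.50 × 1.6 = 101.60 sts.
Next multiple of 5 → 105.
18.5 inches = 46.99 cm; × 2.6 = 122.17 → 122 rows.

Cast on 105 stitches; work 122 rows.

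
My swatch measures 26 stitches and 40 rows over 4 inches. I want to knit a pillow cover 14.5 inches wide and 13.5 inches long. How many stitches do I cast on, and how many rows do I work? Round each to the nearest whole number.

Stitch gauge = 26/4 = 6.5 sts/in; 14.5 × 6.5 = 94.25 → 94 sts.
Row gauge = 40/4 = 10 rows/in; 13.5 × 10 = 135.00 → 135 rows.

Cast on 94 stitches and work 135 rows.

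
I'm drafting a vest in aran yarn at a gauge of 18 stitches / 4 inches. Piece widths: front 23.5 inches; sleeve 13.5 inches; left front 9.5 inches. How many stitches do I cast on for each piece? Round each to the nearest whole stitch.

Rate = 18/4 = 4.5 sts per in.
front: 23.5 × 4.5 = 105.75 → 106.
sleeve: 13.5 × 4.5 = 60.75 → 61.
left front: 9.5 × 4.5 = 42.75 → 43.

front 106; sleeve 61; left front 43.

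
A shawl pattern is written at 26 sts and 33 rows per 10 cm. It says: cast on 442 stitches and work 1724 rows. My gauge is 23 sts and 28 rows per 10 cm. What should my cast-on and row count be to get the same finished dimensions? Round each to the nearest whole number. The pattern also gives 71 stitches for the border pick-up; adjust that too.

Cast on 391 stitches; work 1463 rows; border pick-up 63 stitches.

Stitches: 442 × 23/26 = 391.00 → 391.
Rows: 1724 × 28/33 = 1462.79 → 1463.
border pick-up: 71 × 23/26 = 62.81 → 63.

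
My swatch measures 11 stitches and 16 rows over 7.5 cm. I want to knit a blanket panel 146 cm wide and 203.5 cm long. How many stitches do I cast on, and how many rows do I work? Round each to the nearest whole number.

Stitch gauge = 11/7.5 = 1.467 sts/cm; 146 × 1.467 = 214.13 → 214 sts.
Row gauge = 16/7.5 = 2.133 rows/cm; 203.5 × 2.133 = 434.13 → 434 rows.

Cast on 214 stitches and work 434 rows.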